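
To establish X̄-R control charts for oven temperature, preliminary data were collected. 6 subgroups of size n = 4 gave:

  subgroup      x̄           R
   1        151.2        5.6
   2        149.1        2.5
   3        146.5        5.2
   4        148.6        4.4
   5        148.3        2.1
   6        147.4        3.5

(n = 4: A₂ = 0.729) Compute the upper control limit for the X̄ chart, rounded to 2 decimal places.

X̄̄ = (151.2 + 149.1 + 146.5 + 148.6 + 148.3 + 147.4) / 6 = 891.1000 / 6 = 148.5167
R̄ = (5.6 + 2.5 + 5.2 + 4.4 + 2.1 + 3.5) / 6 = 23.3000 / 6 = 3.8833
UCL = X̄̄ + A₂·R̄ = 148.5167 + 0.729 × 3.8833 = 151.3476

151.35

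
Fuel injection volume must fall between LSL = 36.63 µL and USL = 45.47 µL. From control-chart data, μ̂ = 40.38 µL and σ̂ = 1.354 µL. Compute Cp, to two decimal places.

1.09

Cp = (USL − LSL) / (6σ̂) = (45.47 − 36.63) / (6 × 1.354) = 8.8400 / 8.1240 = 1.0881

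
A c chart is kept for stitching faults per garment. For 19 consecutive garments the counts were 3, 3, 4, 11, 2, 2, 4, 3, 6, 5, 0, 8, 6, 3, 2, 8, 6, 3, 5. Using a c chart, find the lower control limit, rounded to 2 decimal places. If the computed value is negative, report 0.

c̄ = (3 + 3 + 4 + 11 + 2 + 2 + 4 + 3 + 6 + 5 + 0 + 8 + 6 + 3 + 2 + 8 + 6 + 3 + 5) / 19 = 84 / 19 = 4.4211
LCL = c̄ − 3√c̄ = 4.4211 − 3 × 2.1026 = -1.8868 → 0 (cannot be negative)

0.00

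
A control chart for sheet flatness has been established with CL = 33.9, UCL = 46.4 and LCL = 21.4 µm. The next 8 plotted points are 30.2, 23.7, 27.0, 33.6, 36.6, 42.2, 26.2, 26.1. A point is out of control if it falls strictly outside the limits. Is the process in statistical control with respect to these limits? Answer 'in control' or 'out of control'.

All 8 points lie within [21.4, 46.4].

in control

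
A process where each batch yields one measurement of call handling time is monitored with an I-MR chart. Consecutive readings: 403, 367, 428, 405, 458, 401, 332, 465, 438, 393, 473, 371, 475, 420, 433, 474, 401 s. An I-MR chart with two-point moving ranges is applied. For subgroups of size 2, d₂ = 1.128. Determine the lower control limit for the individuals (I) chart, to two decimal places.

X̄ = (403 + 367 + 428 + 405 + 458 + 401 + 332 + 465 + 438 + 393 + 473 + 371 + 475 + 420 + 433 + 474 + 401) / 17 = 419.8235
Moving ranges: 36, 61, 23, 53, 57, 69, 133, 27, 45, 80, 102, 104, 55, 13, 41, 73; M̄R̄ = 972.0000 / 16 = 60.7500
LCL = X̄ − 3·M̄R̄/d₂ = 419.8235 − 3 × 60.7500 / 1.128 = 258.2544

258.25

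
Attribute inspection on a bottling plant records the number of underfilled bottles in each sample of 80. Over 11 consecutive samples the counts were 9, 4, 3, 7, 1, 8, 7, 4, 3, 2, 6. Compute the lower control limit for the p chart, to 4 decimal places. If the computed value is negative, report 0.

p̄ = Σdᵢ / (k·n) = 54 / (11 × 80) = 0.06136
LCL = p̄ − 3·√(p̄(1−p̄)/n) = 0.06136 − 3 × 0.02683 = -0.01913 → 0 (negative, so LCL = 0)

0.0000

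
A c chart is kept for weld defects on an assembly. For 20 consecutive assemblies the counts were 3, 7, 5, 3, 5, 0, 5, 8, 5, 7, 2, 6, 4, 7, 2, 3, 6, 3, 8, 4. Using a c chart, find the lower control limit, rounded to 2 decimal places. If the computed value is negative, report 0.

0.00

c̄ = (3 + 7 + 5 + 3 + 5 + 0 + 5 + 8 + 5 + 7 + 2 + 6 + 4 + 7 + 2 + 3 + 6 + 3 + 8 + 4) / 20 = 93 / 20 = 4.6500
LCL = c̄ − 3√c̄ = 4.6500 − 3 × 2.1564 = -1.8192 → 0 (cannot be negative)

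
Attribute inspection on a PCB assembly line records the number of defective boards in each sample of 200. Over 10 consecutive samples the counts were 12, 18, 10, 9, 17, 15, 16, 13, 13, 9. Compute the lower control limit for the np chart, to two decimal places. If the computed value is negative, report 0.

2.67

p̄ = Σdᵢ / (k·n) = 132 / (10 × 200) = 0.06600
LCL = np̄ − 3·√(np̄(1−p̄)) = 13.2000 − 3 × 3.5112 = 2.6663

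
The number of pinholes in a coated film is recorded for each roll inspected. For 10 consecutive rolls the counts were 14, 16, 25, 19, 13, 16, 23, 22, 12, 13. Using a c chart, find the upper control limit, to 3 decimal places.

29.778

c̄ = (14 + 16 + 25 + 19 + 13 + 16 + 23 + 22 + 12 + 13) / 10 = 173 / 10 = 17.3000
UCL = c̄ + 3√c̄ = 17.3000 + 3 × √17.3000 = 17.3000 + 3 × 4.1593 = 29.7780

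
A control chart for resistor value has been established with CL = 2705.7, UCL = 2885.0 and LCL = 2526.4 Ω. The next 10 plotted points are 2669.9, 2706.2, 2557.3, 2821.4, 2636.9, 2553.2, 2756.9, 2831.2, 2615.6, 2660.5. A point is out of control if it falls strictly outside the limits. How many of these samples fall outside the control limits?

0

All 10 points lie within [2526.4, 2885.0].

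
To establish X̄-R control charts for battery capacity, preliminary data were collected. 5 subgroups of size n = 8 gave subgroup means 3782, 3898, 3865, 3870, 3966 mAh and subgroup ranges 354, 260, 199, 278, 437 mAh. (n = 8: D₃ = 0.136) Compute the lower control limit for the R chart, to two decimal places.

R̄ = (354 + 260 + 199 + 278 + 437) / 5 = 1528.0000 / 5 = 305.6000
LCL_R = D₃·R̄ = 0.136 × 305.6000 = 41.5616

41.56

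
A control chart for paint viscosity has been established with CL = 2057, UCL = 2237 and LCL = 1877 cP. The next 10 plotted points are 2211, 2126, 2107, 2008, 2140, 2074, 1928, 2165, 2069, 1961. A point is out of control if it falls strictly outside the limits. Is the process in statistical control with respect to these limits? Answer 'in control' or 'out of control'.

in control

All 10 points lie within [1877, 2237].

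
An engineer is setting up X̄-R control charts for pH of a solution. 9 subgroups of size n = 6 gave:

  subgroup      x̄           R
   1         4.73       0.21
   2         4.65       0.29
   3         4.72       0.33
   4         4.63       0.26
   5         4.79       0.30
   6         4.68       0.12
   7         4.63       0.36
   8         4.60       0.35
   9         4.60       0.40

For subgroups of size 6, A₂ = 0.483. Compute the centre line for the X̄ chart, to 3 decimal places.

X̄̄ = (4.73 + 4.65 + 4.72 + 4.63 + 4.79 + 4.68 + 4.63 + 4.60 + 4.60) / 9 = 42.0300 / 9 = 4.6700
CL = X̄̄ = 4.6700

4.670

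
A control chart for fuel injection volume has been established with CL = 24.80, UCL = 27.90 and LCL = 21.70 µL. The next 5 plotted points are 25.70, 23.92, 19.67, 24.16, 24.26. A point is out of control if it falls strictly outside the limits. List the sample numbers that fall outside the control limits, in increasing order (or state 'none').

3

Compare each point to [21.70, 27.90]: sample 3 = 19.67 < LCL.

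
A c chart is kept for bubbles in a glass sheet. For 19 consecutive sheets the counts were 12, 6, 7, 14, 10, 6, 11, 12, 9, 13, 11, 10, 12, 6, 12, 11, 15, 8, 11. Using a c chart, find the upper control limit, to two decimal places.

19.95

c̄ = (12 + 6 + 7 + 14 + 10 + 6 + 11 + 12 + 9 + 13 + 11 + 10 + 12 + 6 + 12 + 11 + 15 + 8 + 11) / 19 = 196 / 19 = 10.3158
UCL = c̄ + 3√c̄ = 10.3158 + 3 × √10.3158 = 10.3158 + 3 × 3.2118 = 19.9513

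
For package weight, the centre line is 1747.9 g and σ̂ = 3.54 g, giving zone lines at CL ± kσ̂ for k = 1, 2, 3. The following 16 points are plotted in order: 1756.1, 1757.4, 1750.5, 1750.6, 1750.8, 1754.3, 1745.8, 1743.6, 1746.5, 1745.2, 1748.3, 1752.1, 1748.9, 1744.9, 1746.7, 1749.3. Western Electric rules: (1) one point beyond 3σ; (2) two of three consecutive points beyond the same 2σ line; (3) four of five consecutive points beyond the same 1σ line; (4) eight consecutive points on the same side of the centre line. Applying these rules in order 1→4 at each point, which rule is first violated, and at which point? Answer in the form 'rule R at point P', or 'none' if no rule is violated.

rule 2 at point 2

Zone of each point (C = within 1σ̂, B = 1σ̂–2σ̂, A = 2σ̂–3σ̂, * = beyond 3σ̂; sign = side of CL): 1:+A, 2:+A, 3:+C, 4:+C, 5:+C, 6:+B, 7:-C, 8:-B, 9:-C, 10:-C, 11:+C, 12:+B, 13:+C, 14:-C, 15:-C, 16:+C
Rule 2 (two of three consecutive points beyond the same 2σ limit) is satisfied at point 2.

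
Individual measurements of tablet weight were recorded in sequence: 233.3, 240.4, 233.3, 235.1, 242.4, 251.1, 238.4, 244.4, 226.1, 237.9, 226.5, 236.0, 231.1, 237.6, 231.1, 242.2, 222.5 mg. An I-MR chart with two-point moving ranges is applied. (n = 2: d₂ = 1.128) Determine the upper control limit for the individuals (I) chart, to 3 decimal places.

260.847

X̄ = (233.3 + 240.4 + 233.3 + 235.1 + 242.4 + 251.1 + 238.4 + 244.4 + 226.1 + 237.9 + 226.5 + 236.0 + 231.1 + 237.6 + 231.1 + 242.2 + 222.5) / 17 = 235.8471
Moving ranges: 7.1, 7.1, 1.8, 7.3, 8.7, 12.7, 6.0, 18.3, 11.8, 11.4, 9.5, 4.9, 6.5, 6.5, 11.1, 19.7; M̄R̄ = 150.4000 / 16 = 9.4000
UCL = X̄ + 3·M̄R̄/d₂ = 235.8471 + 3 × 9.4000 / 1.128 = 260.8471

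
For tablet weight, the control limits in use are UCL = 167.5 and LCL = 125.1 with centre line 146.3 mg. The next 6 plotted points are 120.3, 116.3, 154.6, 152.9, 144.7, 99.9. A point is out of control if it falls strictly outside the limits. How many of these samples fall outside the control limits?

3

Compare each point to [125.1, 167.5]: sample 1 = 120.3 < LCL; sample 2 = 116.3 < LCL; sample 6 = 99.9 < LCL.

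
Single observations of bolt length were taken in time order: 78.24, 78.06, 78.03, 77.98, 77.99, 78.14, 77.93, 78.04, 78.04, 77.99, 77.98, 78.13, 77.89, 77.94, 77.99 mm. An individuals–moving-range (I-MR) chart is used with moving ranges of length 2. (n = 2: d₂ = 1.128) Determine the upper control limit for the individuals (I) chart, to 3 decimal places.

X̄ = (78.24 + 78.06 + 78.03 + 77.98 + 77.99 + 78.14 + 77.93 + 78.04 + 78.04 + 77.99 + 77.98 + 78.13 + 77.89 + 77.94 + 77.99) / 15 = 78.0247
Moving ranges: 0.18, 0.03, 0.05, 0.01, 0.15, 0.21, 0.11, 0.00, 0.05, 0.01, 0.15, 0.24, 0.05, 0.05; M̄R̄ = 1.2900 / 14 = 0.0921
UCL = X̄ + 3·M̄R̄/d₂ = 78.0247 + 3 × 0.0921 / 1.128 = 78.2697

78.270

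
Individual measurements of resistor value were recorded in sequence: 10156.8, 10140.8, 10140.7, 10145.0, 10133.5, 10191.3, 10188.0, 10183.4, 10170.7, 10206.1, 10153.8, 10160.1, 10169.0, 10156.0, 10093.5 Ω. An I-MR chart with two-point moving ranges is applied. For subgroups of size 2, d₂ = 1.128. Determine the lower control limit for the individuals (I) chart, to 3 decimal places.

10104.402

X̄ = (10156.8 + 10140.8 + 10140.7 + 10145.0 + 10133.5 + 10191.3 + 10188.0 + 10183.4 + 10170.7 + 10206.1 + 10153.8 + 10160.1 + 10169.0 + 10156.0 + 10093.5) / 15 = 10159.2467
Moving ranges: 16.0, 0.1, 4.3, 11.5, 57.8, 3.3, 4.6, 12.7, 35.4, 52.3, 6.3, 8.9, 13.0, 62.5; M̄R̄ = 288.7000 / 14 = 20.6214
LCL = X̄ − 3·M̄R̄/d₂ = 10159.2467 − 3 × 20.6214 / 1.128 = 10104.4024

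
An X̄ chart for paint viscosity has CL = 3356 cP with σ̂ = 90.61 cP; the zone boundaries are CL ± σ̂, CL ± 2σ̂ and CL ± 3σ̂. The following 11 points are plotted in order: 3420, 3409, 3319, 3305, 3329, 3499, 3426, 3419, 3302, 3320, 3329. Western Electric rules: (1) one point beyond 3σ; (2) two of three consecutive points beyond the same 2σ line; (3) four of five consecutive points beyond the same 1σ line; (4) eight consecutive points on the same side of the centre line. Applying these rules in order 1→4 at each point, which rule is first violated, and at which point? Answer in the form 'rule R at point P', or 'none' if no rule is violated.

none

Zone of each point (C = within 1σ̂, B = 1σ̂–2σ̂, A = 2σ̂–3σ̂, * = beyond 3σ̂; sign = side of CL): 1:+C, 2:+C, 3:-C, 4:-C, 5:-C, 6:+B, 7:+C, 8:+C, 9:-C, 10:-C, 11:-C
No rule fires across all 11 points.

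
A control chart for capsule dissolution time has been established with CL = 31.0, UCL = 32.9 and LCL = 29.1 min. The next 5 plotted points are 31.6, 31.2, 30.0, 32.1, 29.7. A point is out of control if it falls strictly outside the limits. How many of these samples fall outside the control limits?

All 5 points lie within [29.1, 32.9].

0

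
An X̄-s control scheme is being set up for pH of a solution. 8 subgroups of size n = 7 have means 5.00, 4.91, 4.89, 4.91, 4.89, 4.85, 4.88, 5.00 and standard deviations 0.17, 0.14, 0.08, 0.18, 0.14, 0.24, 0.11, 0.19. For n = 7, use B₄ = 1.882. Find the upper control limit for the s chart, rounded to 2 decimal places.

0.29

s̄ = (0.17 + 0.14 + 0.08 + 0.18 + 0.14 + 0.24 + 0.11 + 0.19) / 8 = 0.1562
UCL_s = B₄·s̄ = 1.882 × 0.1562 = 0.2941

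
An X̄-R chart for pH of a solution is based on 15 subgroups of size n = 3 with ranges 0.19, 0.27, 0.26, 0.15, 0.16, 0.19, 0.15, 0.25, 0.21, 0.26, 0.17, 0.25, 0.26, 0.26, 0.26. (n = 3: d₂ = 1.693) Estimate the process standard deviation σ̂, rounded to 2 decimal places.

R̄ = (0.19 + 0.27 + 0.26 + 0.15 + 0.16 + 0.19 + 0.15 + 0.25 + 0.21 + 0.26 + 0.17 + 0.25 + 0.26 + 0.26 + 0.26) / 15 = 0.2193
σ̂ = R̄ / d₂ = 0.2193 / 1.693 = 0.1296

0.13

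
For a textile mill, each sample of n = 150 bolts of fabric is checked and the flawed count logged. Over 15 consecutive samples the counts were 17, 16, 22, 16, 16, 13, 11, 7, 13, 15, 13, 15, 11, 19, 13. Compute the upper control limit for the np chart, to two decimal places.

p̄ = Σdᵢ / (k·n) = 217 / (15 × 150) = 0.09644
UCL = np̄ + 3·√(np̄(1−p̄)) = 14.4667 + 3 × √(14.4667×0.90356) = 14.4667 + 3 × 3.6154 = 25.3130

25.31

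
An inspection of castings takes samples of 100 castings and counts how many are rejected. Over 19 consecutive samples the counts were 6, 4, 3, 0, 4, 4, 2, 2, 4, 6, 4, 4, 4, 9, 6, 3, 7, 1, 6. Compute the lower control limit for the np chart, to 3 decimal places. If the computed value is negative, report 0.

p̄ = Σdᵢ / (k·n) = 79 / (19 × 100) = 0.04158
LCL = np̄ − 3·√(np̄(1−p̄)) = 4.1579 − 3 × 1.9962 = -1.8309 → 0 (negative, so LCL = 0)

0.000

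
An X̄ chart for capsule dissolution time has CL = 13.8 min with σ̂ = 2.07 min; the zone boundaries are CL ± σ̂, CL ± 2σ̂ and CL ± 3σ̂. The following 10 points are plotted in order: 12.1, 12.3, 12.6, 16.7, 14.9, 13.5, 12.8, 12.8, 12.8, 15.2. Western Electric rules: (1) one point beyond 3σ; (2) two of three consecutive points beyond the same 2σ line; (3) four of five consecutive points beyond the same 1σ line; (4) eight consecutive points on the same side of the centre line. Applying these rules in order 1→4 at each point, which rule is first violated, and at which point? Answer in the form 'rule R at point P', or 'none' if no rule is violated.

Zone of each point (C = within 1σ̂, B = 1σ̂–2σ̂, A = 2σ̂–3σ̂, * = beyond 3σ̂; sign = side of CL): 1:-C, 2:-C, 3:-C, 4:+B, 5:+C, 6:-C, 7:-C, 8:-C, 9:-C, 10:+C
No rule fires across all 10 points.

none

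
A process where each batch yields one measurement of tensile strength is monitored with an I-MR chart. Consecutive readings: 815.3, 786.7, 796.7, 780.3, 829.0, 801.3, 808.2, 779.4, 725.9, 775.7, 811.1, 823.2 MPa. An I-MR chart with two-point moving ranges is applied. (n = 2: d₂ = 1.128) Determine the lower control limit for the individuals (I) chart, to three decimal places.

X̄ = (815.3 + 786.7 + 796.7 + 780.3 + 829.0 + 801.3 + 808.2 + 779.4 + 725.9 + 775.7 + 811.1 + 823.2) / 12 = 794.4000
Moving ranges: 28.6, 10.0, 16.4, 48.7, 27.7, 6.9, 28.8, 53.5, 49.8, 35.4, 12.1; M̄R̄ = 317.9000 / 11 = 28.9000
LCL = X̄ − 3·M̄R̄/d₂ = 794.4000 − 3 × 28.9000 / 1.128 = 717.5383

717.538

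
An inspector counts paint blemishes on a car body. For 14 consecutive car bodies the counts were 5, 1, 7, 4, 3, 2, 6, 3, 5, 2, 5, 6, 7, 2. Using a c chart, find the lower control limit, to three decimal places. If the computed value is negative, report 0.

0.000

c̄ = (5 + 1 + 7 + 4 + 3 + 2 + 6 + 3 + 5 + 2 + 5 + 6 + 7 + 2) / 14 = 58 / 14 = 4.1429
LCL = c̄ − 3√c̄ = 4.1429 − 3 × 2.0354 = -1.9633 → 0 (cannot be negative)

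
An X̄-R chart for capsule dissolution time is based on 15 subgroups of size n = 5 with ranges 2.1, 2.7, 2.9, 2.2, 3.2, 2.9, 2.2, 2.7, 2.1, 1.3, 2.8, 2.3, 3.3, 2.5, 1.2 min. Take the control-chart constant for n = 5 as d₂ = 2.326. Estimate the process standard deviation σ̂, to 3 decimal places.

R̄ = (2.1 + 2.7 + 2.9 + 2.2 + 3.2 + 2.9 + 2.2 + 2.7 + 2.1 + 1.3 + 2.8 + 2.3 + 3.3 + 2.5 + 1.2) / 15 = 2.4267
σ̂ = R̄ / d₂ = 2.4267 / 2.326 = 1.0433

1.043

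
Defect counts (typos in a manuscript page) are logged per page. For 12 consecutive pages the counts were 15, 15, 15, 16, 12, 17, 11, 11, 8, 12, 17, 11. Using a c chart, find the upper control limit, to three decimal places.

c̄ = (15 + 15 + 15 + 16 + 12 + 17 + 11 + 11 + 8 + 12 + 17 + 11) / 12 = 160 / 12 = 13.3333
UCL = c̄ + 3√c̄ = 13.3333 + 3 × √13.3333 = 13.3333 + 3 × 3.6515 = 24.2878

24.288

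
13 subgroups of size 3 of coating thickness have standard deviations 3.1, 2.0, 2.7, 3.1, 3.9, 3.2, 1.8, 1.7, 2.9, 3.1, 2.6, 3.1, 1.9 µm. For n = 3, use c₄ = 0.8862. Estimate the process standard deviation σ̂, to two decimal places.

3.05

s̄ = (3.1 + 2.0 + 2.7 + 3.1 + 3.9 + 3.2 + 1.8 + 1.7 + 2.9 + 3.1 + 2.6 + 3.1 + 1.9) / 13 = 2.7000
σ̂ = s̄ / c₄ = 2.7000 / 0.8862 = 3.0467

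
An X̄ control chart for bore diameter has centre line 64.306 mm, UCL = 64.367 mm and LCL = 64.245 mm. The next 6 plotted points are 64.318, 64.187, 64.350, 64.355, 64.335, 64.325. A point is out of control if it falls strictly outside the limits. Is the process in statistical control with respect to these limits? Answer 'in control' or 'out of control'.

Compare each point to [64.245, 64.367]: sample 2 = 64.187 < LCL.

out of control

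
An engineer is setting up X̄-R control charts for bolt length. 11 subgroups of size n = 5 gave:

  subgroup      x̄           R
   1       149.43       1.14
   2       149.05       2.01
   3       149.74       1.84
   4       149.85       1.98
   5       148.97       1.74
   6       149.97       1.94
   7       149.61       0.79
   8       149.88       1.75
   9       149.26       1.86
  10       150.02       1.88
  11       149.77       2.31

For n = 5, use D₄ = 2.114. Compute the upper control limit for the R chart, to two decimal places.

R̄ = (1.14 + 2.01 + 1.84 + 1.98 + 1.74 + 1.94 + 0.79 + 1.75 + 1.86 + 1.88 + 2.31) / 11 = 19.2400 / 11 = 1.7491
UCL_R = D₄·R̄ = 2.114 × 1.7491 = 3.6976

3.70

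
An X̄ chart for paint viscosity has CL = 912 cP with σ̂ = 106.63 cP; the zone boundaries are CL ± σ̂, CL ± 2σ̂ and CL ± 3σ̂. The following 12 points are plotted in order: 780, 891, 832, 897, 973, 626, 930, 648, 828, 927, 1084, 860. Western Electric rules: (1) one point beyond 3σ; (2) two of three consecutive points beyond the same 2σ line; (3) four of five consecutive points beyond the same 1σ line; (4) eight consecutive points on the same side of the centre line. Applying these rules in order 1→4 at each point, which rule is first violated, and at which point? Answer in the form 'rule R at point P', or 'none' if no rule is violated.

rule 2 at point 8

Zone of each point (C = within 1σ̂, B = 1σ̂–2σ̂, A = 2σ̂–3σ̂, * = beyond 3σ̂; sign = side of CL): 1:-B, 2:-C, 3:-C, 4:-C, 5:+C, 6:-A, 7:+C, 8:-A, 9:-C, 10:+C, 11:+B, 12:-C
Rule 2 (two of three consecutive points beyond the same 2σ limit) is satisfied at point 8.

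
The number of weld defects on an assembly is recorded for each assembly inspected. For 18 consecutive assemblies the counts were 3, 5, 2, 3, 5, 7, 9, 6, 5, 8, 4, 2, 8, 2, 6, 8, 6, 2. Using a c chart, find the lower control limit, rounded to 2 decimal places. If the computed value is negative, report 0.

0.00

c̄ = (3 + 5 + 2 + 3 + 5 + 7 + 9 + 6 + 5 + 8 + 4 + 2 + 8 + 2 + 6 + 8 + 6 + 2) / 18 = 91 / 18 = 5.0556
LCL = c̄ − 3√c̄ = 5.0556 − 3 × 2.2485 = -1.6898 → 0 (cannot be negative)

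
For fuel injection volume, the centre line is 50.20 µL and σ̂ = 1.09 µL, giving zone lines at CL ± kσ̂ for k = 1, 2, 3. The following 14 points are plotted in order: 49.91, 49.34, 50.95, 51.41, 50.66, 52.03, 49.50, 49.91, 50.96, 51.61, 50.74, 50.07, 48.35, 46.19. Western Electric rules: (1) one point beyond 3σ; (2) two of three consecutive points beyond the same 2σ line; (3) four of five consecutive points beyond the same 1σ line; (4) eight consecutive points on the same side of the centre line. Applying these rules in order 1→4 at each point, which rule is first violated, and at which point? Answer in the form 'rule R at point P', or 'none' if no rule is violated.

rule 1 at point 14

Zone of each point (C = within 1σ̂, B = 1σ̂–2σ̂, A = 2σ̂–3σ̂, * = beyond 3σ̂; sign = side of CL): 1:-C, 2:-C, 3:+C, 4:+B, 5:+C, 6:+B, 7:-C, 8:-C, 9:+C, 10:+B, 11:+C, 12:-C, 13:-B, 14:-*
Rule 1 (one point beyond the 3σ limits) is satisfied at point 14.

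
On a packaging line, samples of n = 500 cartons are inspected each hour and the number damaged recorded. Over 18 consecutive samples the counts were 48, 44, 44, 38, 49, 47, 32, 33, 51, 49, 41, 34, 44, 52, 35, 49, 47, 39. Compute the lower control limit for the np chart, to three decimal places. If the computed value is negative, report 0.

24.282

p̄ = Σdᵢ / (k·n) = 776 / (18 × 500) = 0.08622
LCL = np̄ − 3·√(np̄(1−p̄)) = 43.1111 − 3 × 6.2765 = 24.2817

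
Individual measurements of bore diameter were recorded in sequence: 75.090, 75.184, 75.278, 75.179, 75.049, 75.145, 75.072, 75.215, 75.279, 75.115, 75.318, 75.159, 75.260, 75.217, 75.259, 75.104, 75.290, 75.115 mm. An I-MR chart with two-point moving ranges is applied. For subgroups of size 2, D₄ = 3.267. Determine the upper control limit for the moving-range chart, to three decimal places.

0.388

Moving ranges: 0.094, 0.094, 0.099, 0.130, 0.096, 0.073, 0.143, 0.064, 0.164, 0.203, 0.159, 0.101, 0.043, 0.042, 0.155, 0.186, 0.175; M̄R̄ = 2.0210 / 17 = 0.1189
UCL_MR = D₄·M̄R̄ = 3.267 × 0.1189 = 0.3884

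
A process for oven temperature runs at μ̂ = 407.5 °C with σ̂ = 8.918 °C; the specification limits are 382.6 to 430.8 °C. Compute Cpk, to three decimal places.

Cpu = (USL − μ̂) / (3σ̂) = (430.8 − 407.5) / (3 × 8.918) = 0.8709; Cpl = (μ̂ − LSL) / (3σ̂) = (407.5 − 382.6) / (3 × 8.918) = 0.9307; Cpk = min(Cpu, Cpl) = 0.8709

0.871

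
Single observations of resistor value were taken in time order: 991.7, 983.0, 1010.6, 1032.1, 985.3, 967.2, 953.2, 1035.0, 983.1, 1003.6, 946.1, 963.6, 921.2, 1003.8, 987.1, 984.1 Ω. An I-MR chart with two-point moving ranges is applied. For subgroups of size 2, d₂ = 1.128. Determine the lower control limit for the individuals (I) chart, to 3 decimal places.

X̄ = (991.7 + 983.0 + 1010.6 + 1032.1 + 985.3 + 967.2 + 953.2 + 1035.0 + 983.1 + 1003.6 + 946.1 + 963.6 + 921.2 + 1003.8 + 987.1 + 984.1) / 16 = 984.4188
Moving ranges: 8.7, 27.6, 21.5, 46.8, 18.1, 14.0, 81.8, 51.9, 20.5, 57.5, 17.5, 42.4, 82.6, 16.7, 3.0; M̄R̄ = 510.6000 / 15 = 34.0400
LCL = X̄ − 3·M̄R̄/d₂ = 984.4188 − 3 × 34.0400 / 1.128 = 893.8868

893.887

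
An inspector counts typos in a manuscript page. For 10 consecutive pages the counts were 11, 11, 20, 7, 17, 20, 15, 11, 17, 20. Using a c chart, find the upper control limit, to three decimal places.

26.480

c̄ = (11 + 11 + 20 + 7 + 17 + 20 + 15 + 11 + 17 + 20) / 10 = 149 / 10 = 14.9000
UCL = c̄ + 3√c̄ = 14.9000 + 3 × √14.9000 = 14.9000 + 3 × 3.8601 = 26.4802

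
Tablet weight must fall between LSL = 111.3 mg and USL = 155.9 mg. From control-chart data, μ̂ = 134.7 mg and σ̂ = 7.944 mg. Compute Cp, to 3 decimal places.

0.936

Cp = (USL − LSL) / (6σ̂) = (155.9 − 111.3) / (6 × 7.944) = 44.6000 / 47.6640 = 0.9357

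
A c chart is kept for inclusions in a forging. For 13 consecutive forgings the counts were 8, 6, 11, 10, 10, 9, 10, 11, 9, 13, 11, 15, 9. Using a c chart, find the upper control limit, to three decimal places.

19.713

c̄ = (8 + 6 + 11 + 10 + 10 + 9 + 10 + 11 + 9 + 13 + 11 + 15 + 9) / 13 = 132 / 13 = 10.1538
UCL = c̄ + 3√c̄ = 10.1538 + 3 × √10.1538 = 10.1538 + 3 × 3.1865 = 19.7134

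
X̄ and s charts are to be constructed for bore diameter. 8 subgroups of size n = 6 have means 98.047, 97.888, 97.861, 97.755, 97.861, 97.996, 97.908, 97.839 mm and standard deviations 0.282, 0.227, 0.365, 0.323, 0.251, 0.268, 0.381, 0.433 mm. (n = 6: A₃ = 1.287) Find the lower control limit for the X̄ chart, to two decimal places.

X̄̄ = (98.047 + 97.888 + 97.861 + 97.755 + 97.861 + 97.996 + 97.908 + 97.839) / 8 = 97.8944
s̄ = (0.282 + 0.227 + 0.365 + 0.323 + 0.251 + 0.268 + 0.381 + 0.433) / 8 = 0.3162
LCL = X̄̄ − A₃·s̄ = 97.8944 − 1.287 × 0.3162 = 97.4874

97.49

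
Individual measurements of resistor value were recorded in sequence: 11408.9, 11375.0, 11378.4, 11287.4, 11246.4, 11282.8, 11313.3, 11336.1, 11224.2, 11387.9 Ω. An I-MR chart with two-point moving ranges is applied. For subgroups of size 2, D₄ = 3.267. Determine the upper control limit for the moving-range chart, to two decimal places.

Moving ranges: 33.9, 3.4, 91.0, 41.0, 36.4, 30.5, 22.8, 111.9, 163.7; M̄R̄ = 534.6000 / 9 = 59.4000
UCL_MR = D₄·M̄R̄ = 3.267 × 59.4000 = 194.0598

194.06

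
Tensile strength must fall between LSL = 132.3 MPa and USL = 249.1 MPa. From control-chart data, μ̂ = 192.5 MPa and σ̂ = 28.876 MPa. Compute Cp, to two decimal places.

Cp = (USL − LSL) / (6σ̂) = (249.1 − 132.3) / (6 × 28.876) = 116.8000 / 173.2560 = 0.6741

0.67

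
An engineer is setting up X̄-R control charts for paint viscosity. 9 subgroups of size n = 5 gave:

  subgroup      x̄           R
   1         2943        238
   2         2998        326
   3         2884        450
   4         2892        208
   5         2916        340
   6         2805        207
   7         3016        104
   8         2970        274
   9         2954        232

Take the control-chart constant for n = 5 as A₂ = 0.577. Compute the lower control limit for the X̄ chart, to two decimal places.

X̄̄ = (2943 + 2998 + 2884 + 2892 + 2916 + 2805 + 3016 + 2970 + 2954) / 9 = 26378.0000 / 9 = 2930.8889
R̄ = (238 + 326 + 450 + 208 + 340 + 207 + 104 + 274 + 232) / 9 = 2379.0000 / 9 = 264.3333
LCL = X̄̄ − A₂·R̄ = 2930.8889 − 0.577 × 264.3333 = 2778.3686

2778.37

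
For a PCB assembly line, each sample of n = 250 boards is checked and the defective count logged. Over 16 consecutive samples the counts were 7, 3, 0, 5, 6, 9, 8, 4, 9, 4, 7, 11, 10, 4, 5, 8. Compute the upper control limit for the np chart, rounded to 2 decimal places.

p̄ = Σdᵢ / (k·n) = 100 / (16 × 250) = 0.02500
UCL = np̄ + 3·√(np̄(1−p̄)) = 6.2500 + 3 × √(6.2500×0.97500) = 6.2500 + 3 × 2.4686 = 13.6557

13.66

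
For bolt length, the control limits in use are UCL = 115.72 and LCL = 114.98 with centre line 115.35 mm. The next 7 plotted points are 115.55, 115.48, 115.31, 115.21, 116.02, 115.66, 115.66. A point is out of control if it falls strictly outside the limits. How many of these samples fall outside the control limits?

Compare each point to [114.98, 115.72]: sample 5 = 116.02 > UCL.

1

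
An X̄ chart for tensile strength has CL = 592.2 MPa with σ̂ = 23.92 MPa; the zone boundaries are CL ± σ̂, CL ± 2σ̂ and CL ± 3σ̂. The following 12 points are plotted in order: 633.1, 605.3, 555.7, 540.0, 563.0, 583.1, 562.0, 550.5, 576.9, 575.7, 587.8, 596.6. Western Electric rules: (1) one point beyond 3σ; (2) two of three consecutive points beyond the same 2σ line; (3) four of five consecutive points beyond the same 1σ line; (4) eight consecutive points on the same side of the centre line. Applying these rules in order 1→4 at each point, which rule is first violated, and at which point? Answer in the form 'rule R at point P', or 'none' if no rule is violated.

rule 3 at point 7

Zone of each point (C = within 1σ̂, B = 1σ̂–2σ̂, A = 2σ̂–3σ̂, * = beyond 3σ̂; sign = side of CL): 1:+B, 2:+C, 3:-B, 4:-A, 5:-B, 6:-C, 7:-B, 8:-B, 9:-C, 10:-C, 11:-C, 12:+C
Rule 3 (four of five consecutive points beyond the same 1σ limit) is satisfied at point 7.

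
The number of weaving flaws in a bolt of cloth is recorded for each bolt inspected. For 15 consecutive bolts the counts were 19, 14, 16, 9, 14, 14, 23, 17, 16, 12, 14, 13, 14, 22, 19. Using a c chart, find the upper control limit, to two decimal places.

27.63

c̄ = (19 + 14 + 16 + 9 + 14 + 14 + 23 + 17 + 16 + 12 + 14 + 13 + 14 + 22 + 19) / 15 = 236 / 15 = 15.7333
UCL = c̄ + 3√c̄ = 15.7333 + 3 × √15.7333 = 15.7333 + 3 × 3.9665 = 27.6329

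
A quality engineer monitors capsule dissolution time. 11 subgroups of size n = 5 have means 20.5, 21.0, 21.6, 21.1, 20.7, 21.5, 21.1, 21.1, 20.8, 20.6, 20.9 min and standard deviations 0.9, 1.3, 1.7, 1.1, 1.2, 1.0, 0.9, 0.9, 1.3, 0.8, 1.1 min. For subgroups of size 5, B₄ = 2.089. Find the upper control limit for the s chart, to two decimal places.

s̄ = (0.9 + 1.3 + 1.7 + 1.1 + 1.2 + 1.0 + 0.9 + 0.9 + 1.3 + 0.8 + 1.1) / 11 = 1.1091
UCL_s = B₄·s̄ = 2.089 × 1.1091 = 2.3169

2.32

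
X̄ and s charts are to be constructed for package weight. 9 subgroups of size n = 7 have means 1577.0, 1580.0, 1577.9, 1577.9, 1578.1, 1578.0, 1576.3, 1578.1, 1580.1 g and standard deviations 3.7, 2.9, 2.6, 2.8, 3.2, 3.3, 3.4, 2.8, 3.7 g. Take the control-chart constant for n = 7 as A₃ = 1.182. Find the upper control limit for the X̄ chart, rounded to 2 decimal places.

X̄̄ = (1577.0 + 1580.0 + 1577.9 + 1577.9 + 1578.1 + 1578.0 + 1576.3 + 1578.1 + 1580.1) / 9 = 1578.1556
s̄ = (3.7 + 2.9 + 2.6 + 2.8 + 3.2 + 3.3 + 3.4 + 2.8 + 3.7) / 9 = 3.1556
UCL = X̄̄ + A₃·s̄ = 1578.1556 + 1.182 × 3.1556 = 1581.8854

1581.89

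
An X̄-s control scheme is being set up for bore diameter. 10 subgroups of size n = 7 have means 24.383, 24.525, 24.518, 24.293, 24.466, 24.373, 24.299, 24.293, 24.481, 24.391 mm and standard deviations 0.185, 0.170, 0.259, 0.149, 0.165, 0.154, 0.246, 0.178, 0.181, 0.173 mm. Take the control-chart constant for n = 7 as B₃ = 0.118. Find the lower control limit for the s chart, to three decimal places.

0.022

s̄ = (0.185 + 0.170 + 0.259 + 0.149 + 0.165 + 0.154 + 0.246 + 0.178 + 0.181 + 0.173) / 10 = 0.1860
LCL_s = B₃·s̄ = 0.118 × 0.1860 = 0.0219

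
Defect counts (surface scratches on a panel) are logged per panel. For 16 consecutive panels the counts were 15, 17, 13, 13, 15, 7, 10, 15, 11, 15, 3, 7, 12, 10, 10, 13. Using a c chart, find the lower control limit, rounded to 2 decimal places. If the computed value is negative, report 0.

1.40

c̄ = (15 + 17 + 13 + 13 + 15 + 7 + 10 + 15 + 11 + 15 + 3 + 7 + 12 + 10 + 10 + 13) / 16 = 186 / 16 = 11.6250
LCL = c̄ − 3√c̄ = 11.6250 − 3 × 3.4095 = 1.3964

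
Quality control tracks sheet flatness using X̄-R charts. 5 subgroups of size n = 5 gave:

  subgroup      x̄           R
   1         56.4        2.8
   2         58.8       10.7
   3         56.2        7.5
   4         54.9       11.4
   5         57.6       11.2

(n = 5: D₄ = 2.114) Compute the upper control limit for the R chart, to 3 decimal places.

18.434

R̄ = (2.8 + 10.7 + 7.5 + 11.4 + 11.2) / 5 = 43.6000 / 5 = 8.7200
UCL_R = D₄·R̄ = 2.114 × 8.7200 = 18.4341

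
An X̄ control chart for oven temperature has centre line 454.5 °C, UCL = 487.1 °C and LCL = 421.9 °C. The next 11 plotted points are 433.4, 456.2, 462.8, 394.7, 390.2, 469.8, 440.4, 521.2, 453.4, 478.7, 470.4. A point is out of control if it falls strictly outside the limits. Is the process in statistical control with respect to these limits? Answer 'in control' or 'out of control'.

out of control

Compare each point to [421.9, 487.1]: sample 4 = 394.7 < LCL; sample 5 = 390.2 < LCL; sample 8 = 521.2 > UCL.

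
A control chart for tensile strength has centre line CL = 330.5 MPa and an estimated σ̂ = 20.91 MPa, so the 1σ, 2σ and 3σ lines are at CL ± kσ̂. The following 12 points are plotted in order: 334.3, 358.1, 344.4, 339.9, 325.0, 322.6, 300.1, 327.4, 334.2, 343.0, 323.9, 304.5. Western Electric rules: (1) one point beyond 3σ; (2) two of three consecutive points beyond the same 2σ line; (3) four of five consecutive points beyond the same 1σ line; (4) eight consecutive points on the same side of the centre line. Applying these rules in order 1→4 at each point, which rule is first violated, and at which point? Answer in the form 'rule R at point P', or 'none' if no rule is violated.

Zone of each point (C = within 1σ̂, B = 1σ̂–2σ̂, A = 2σ̂–3σ̂, * = beyond 3σ̂; sign = side of CL): 1:+C, 2:+B, 3:+C, 4:+C, 5:-C, 6:-C, 7:-B, 8:-C, 9:+C, 10:+C, 11:-C, 12:-B
No rule fires across all 12 points.

none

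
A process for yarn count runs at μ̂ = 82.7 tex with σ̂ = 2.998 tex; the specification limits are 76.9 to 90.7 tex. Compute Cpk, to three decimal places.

0.645

Cpu = (USL − μ̂) / (3σ̂) = (90.7 − 82.7) / (3 × 2.998) = 0.8895; Cpl = (μ̂ − LSL) / (3σ̂) = (82.7 − 76.9) / (3 × 2.998) = 0.6449; Cpk = min(Cpu, Cpl) = 0.6449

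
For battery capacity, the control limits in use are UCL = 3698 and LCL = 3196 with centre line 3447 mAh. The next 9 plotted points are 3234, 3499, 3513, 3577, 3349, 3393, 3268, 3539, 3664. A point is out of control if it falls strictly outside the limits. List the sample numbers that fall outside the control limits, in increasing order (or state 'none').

none

All 9 points lie within [3196, 3698].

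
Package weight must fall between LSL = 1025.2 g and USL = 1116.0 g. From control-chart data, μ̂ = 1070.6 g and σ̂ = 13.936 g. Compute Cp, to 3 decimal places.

1.086

Cp = (USL − LSL) / (6σ̂) = (1116.0 − 1025.2) / (6 × 13.936) = 90.8000 / 83.6160 = 1.0859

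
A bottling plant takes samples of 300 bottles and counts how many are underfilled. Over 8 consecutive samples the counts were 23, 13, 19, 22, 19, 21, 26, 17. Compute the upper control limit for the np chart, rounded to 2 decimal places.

p̄ = Σdᵢ / (k·n) = 160 / (8 × 300) = 0.06667
UCL = np̄ + 3·√(np̄(1−p̄)) = 20.0000 + 3 × √(20.0000×0.93333) = 20.0000 + 3 × 4.3205 = 32.9615

32.96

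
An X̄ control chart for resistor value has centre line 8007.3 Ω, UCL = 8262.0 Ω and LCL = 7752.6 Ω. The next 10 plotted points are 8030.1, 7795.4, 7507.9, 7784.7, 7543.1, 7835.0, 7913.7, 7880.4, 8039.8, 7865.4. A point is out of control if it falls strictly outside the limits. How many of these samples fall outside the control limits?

2

Compare each point to [7752.6, 8262.0]: sample 3 = 7507.9 < LCL; sample 5 = 7543.1 < LCL.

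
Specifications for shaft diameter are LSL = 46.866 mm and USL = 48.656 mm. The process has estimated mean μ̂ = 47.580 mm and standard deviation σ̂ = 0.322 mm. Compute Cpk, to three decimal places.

Cpu = (USL − μ̂) / (3σ̂) = (48.656 − 47.580) / (3 × 0.322) = 1.1139; Cpl = (μ̂ − LSL) / (3σ̂) = (47.580 − 46.866) / (3 × 0.322) = 0.7391; Cpk = min(Cpu, Cpl) = 0.7391

0.739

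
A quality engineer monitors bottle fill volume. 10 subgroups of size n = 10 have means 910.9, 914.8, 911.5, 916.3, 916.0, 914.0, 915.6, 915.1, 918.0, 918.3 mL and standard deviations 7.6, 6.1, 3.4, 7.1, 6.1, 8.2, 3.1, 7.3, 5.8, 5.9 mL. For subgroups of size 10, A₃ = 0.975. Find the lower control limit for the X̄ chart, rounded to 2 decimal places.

909.14

X̄̄ = (910.9 + 914.8 + 911.5 + 916.3 + 916.0 + 914.0 + 915.6 + 915.1 + 918.0 + 918.3) / 10 = 915.0500
s̄ = (7.6 + 6.1 + 3.4 + 7.1 + 6.1 + 8.2 + 3.1 + 7.3 + 5.8 + 5.9) / 10 = 6.0600
LCL = X̄̄ − A₃·s̄ = 915.0500 − 0.975 × 6.0600 = 909.1415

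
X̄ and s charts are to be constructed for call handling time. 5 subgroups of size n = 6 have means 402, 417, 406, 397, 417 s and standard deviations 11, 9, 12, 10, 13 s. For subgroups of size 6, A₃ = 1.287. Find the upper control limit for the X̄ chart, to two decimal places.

X̄̄ = (402 + 417 + 406 + 397 + 417) / 5 = 407.8000
s̄ = (11 + 9 + 12 + 10 + 13) / 5 = 11.0000
UCL = X̄̄ + A₃·s̄ = 407.8000 + 1.287 × 11.0000 = 421.9570

421.96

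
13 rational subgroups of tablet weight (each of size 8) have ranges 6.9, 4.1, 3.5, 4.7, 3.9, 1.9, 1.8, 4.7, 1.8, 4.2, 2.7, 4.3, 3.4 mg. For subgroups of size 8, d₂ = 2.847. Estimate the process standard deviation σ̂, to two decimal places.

R̄ = (6.9 + 4.1 + 3.5 + 4.7 + 3.9 + 1.9 + 1.8 + 4.7 + 1.8 + 4.2 + 2.7 + 4.3 + 3.4) / 13 = 3.6846
σ̂ = R̄ / d₂ = 3.6846 / 2.847 = 1.2942

1.29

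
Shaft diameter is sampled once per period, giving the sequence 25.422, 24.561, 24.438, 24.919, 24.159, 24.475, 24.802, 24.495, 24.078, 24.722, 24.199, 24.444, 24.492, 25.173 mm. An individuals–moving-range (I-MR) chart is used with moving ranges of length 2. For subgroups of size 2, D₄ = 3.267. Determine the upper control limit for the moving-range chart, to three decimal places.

1.441

Moving ranges: 0.861, 0.123, 0.481, 0.760, 0.316, 0.327, 0.307, 0.417, 0.644, 0.523, 0.245, 0.048, 0.681; M̄R̄ = 5.7330 / 13 = 0.4410
UCL_MR = D₄·M̄R̄ = 3.267 × 0.4410 = 1.4407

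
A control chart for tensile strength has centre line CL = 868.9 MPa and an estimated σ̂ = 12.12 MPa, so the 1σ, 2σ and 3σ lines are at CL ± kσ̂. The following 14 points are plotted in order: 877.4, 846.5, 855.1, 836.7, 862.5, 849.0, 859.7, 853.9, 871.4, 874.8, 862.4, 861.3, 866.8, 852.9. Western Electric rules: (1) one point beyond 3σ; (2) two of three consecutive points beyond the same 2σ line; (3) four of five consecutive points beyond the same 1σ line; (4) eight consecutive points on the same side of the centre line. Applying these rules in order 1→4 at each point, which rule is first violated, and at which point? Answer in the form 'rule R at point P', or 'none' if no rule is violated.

rule 3 at point 6

Zone of each point (C = within 1σ̂, B = 1σ̂–2σ̂, A = 2σ̂–3σ̂, * = beyond 3σ̂; sign = side of CL): 1:+C, 2:-B, 3:-B, 4:-A, 5:-C, 6:-B, 7:-C, 8:-B, 9:+C, 10:+C, 11:-C, 12:-C, 13:-C, 14:-B
Rule 3 (four of five consecutive points beyond the same 1σ limit) is satisfied at point 6.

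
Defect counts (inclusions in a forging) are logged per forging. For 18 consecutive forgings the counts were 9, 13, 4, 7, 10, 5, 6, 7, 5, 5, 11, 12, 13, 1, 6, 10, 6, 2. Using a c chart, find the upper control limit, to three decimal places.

15.457

c̄ = (9 + 13 + 4 + 7 + 10 + 5 + 6 + 7 + 5 + 5 + 11 + 12 + 13 + 1 + 6 + 10 + 6 + 2) / 18 = 132 / 18 = 7.3333
UCL = c̄ + 3√c̄ = 7.3333 + 3 × √7.3333 = 7.3333 + 3 × 2.7080 = 15.4574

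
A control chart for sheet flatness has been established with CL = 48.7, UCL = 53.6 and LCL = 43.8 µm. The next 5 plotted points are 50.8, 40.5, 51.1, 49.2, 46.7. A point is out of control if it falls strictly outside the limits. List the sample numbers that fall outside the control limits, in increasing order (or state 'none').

2

Compare each point to [43.8, 53.6]: sample 2 = 40.5 < LCL.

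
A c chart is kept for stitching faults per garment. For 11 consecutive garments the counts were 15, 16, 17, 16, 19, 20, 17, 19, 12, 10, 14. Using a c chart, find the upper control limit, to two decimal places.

c̄ = (15 + 16 + 17 + 16 + 19 + 20 + 17 + 19 + 12 + 10 + 14) / 11 = 175 / 11 = 15.9091
UCL = c̄ + 3√c̄ = 15.9091 + 3 × √15.9091 = 15.9091 + 3 × 3.9886 = 27.8750

27.87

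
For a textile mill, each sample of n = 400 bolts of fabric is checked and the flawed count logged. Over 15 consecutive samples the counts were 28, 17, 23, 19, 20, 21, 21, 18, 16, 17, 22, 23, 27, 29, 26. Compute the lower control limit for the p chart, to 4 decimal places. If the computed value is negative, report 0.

p̄ = Σdᵢ / (k·n) = 327 / (15 × 400) = 0.05450
LCL = p̄ − 3·√(p̄(1−p̄)/n) = 0.05450 − 3 × 0.01135 = 0.02045

0.0204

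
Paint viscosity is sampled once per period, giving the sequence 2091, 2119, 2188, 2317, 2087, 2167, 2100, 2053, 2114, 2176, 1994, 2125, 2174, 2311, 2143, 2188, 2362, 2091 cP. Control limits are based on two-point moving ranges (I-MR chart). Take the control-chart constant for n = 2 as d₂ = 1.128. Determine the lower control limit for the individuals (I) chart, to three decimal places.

X̄ = (2091 + 2119 + 2188 + 2317 + 2087 + 2167 + 2100 + 2053 + 2114 + 2176 + 1994 + 2125 + 2174 + 2311 + 2143 + 2188 + 2362 + 2091) / 18 = 2155.5556
Moving ranges: 28, 69, 129, 230, 80, 67, 47, 61, 62, 182, 131, 49, 137, 168, 45, 174, 271; M̄R̄ = 1930.0000 / 17 = 113.5294
LCL = X̄ − 3·M̄R̄/d₂ = 2155.5556 − 3 × 113.5294 / 1.128 = 1853.6156

1853.616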